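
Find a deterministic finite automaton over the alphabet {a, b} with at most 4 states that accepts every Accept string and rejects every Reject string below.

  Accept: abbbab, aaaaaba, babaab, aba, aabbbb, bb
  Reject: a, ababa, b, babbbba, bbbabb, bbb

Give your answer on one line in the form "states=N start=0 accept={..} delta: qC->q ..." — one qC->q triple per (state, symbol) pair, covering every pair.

states=4 start=0 accept={2} delta: 0a->0 0b->1 1a->2 1b->2 2a->0 2b->3 3a->3 3b->2

State merging on the prefix tree: take the shortest (then alphabetical) example prefix whose next move is undefined and point that move at state 0, else 1, else 2, ...; a target is out if some Accept/Reject pair would then sit in one state with the same input left (inseparable). If every existing state is out, open a new one.
a: 0a undefined. 0a->0: ok.
b: 0b undefined. 0b->0: no, abbbab/a meet in 0. Open state 1: 0b->1.
ba: 1a undefined. 1a->0: no, aaaaaba/a meet in 0. 1a->1: no, aaaaaba/b meet in 1. Open state 2: 1a->2.
bb: 1b undefined. 1b->0: no, aabbbb/a meet in 0. 1b->1: no, aabbbb/b meet in 1. 1b->2: ok.
bab: 2b undefined. 2b->0: no, abbbab/b meet in 1. 2b->1: no, abbbab/b meet in 1. 2b->2: no, aaaaaba/bbb meet in 2. Open state 3: 2b->3.
baba: 3a undefined. 3a->0: no, abbbab/b meet in 1. 3a->1: no, babaab/bbbabb meet in 3. 3a->2: no, abbbab/bbb meet in 3. 3a->3: ok.
babb: 3b undefined. 3b->0: no, abbbab/a meet in 0. 3b->1: no, abbbab/b meet in 1. 3b->2: ok.
babbbba: 2a undefined. 2a->0: ok.
All examples now run through 4 states with every (state, symbol) defined. Accept strings end in {2}, Reject strings end in {0,1,3}; accept={2}.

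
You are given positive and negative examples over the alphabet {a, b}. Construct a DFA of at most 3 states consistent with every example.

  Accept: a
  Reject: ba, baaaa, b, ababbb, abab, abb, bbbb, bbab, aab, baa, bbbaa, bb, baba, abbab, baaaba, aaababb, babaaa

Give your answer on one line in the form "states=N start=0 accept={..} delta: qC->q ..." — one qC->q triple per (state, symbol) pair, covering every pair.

Grow the machine one transition at a time. Run the examples from 0; the earliest place one falls off (shortest prefix, ties alphabetical) gets sent to the lowest-numbered state that keeps every Accept/Reject pair distinguishable — a pair clashes when both reach the same state with identical unread suffix — and to a fresh state only if none does.
a: 0a undefined. 0a->0: ok.
b: 0b undefined. 0b->0: no, a/ba meet in 0. Open state 1: 0b->1.
ba: 1a undefined. 1a->0: no, a/ba meet in 0. 1a->1: ok.
bb: 1b undefined. 1b->0: no, a/ababbb meet in 0. 1b->1: ok.
All examples now run through 2 states with every (state, symbol) defined. Accept strings end in {0}, Reject strings end in {1}; accept={0}.

states=2 start=0 accept={0} delta: 0a->0 0b->1 1a->1 1b->1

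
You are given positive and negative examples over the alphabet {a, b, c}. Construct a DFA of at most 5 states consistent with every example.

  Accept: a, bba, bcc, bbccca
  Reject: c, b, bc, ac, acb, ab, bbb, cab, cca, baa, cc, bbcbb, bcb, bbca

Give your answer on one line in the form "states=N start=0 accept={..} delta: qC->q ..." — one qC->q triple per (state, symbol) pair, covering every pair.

Grow the machine one transition at a time. Run the examples from 0; the earliest place one falls off (shortest prefix, ties alphabetical) gets sent to the lowest-numbered state that keeps every Accept/Reject pair distinguishable — a pair clashes when both reach the same state with identical unread suffix — and to a fresh state only if none does.
a: 0a undefined. 0a->0: ok.
b: 0b undefined. 0b->0: no, a/b meet in 0. Open state 1: 0b->1.
c: 0c undefined. 0c->0: no, a/c meet in 0. 0c->1: ok.
ba: 1a undefined. 1a->0: no, a/baa meet in 0. 1a->1: ok.
bb: 1b undefined. 1b->0: no, a/acb meet in 0. 1b->1: no, bba/c meet in 1. Open state 2: 1b->2.
bc: 1c undefined. 1c->0: no, a/bc meet in 0. 1c->1: no, bcc/c meet in 1. 1c->2: no, bba/cca meet in 2 with "a" left. Open state 3: 1c->3.
bba: 2a undefined. 2a->0: ok.
bbb: 2b undefined. 2b->0: no, a/bbb meet in 0. 2b->1: ok.
bbc: 2c undefined. 2c->0: no, a/bbca meet in 0. 2c->1: ok.
bcb: 3b undefined. 3b->0: no, a/bcb meet in 0. 3b->1: ok.
bcc: 3c undefined. 3c->0: ok.
cca: 3a undefined. 3a->0: no, a/cca meet in 0. 3a->1: ok.
All examples now run through 4 states with every (state, symbol) defined. Accept strings end in {0}, Reject strings end in {1,2,3}; accept={0}.

states=4 start=0 accept={0} delta: 0a->0 0b->1 0c->1 1a->1 1b->2 1c->3 2a->0 2b->1 2c->1 3a->1 3b->1 3c->0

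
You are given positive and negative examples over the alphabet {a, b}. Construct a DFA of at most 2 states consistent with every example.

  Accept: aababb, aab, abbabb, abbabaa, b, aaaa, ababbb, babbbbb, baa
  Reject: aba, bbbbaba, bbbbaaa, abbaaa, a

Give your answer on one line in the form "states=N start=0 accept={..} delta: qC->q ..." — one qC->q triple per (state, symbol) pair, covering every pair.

states=2 start=0 accept={0} delta: 0a->1 0b->0 1a->0 1b->0

State merging on the prefix tree: take the shortest (then alphabetical) example prefix whose next move is undefined and point that move at state 0, else 1, else 2, ...; a target is out if some Accept/Reject pair would then sit in one state with the same input left (inseparable). If every existing state is out, open a new one.
a: 0a undefined. 0a->0: no, aaaa/a meet in 0. Open state 1: 0a->1.
b: 0b undefined. 0b->0: ok.
aa: 1a undefined. 1a->0: ok.
ab: 1b undefined. 1b->0: ok.
All examples now run through 2 states with every (state, symbol) defined. Accept strings end in {0}, Reject strings end in {1}; accept={0}.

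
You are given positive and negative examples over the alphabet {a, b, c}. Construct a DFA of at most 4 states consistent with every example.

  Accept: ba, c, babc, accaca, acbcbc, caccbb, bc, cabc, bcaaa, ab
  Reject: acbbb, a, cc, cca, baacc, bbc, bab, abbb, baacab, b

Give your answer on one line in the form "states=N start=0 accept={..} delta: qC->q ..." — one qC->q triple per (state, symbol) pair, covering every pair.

states=4 start=0 accept={0,2} delta: 0a->1 0b->1 0c->2 1a->2 1b->2 1c->0 2a->0 2b->3 2c->3 3a->1 3b->1 3c->0

Fold the examples into a partial DFA from state 0: repeatedly fix the first undefined (state, symbol) met by the shortest-then-alphabetical prefix, trying targets in increasing order and rejecting any under which an Accept and a Reject string meet in one state with the same remainder; add a state when all current targets are rejected. Accepting states are where Accept strings end.
a: 0a undefined. 0a->0: no, ab/b meet in 0 with "b" left. Open state 1: 0a->1.
b: 0b undefined. 0b->0: no, ba/a meet in 1. 0b->1: ok.
c: 0c undefined. 0c->0: no, c/cc meet in 0. 0c->1: no, c/a meet in 1. Open state 2: 0c->2.
ab: 1b undefined. 1b->0: no, c/bbc meet in 2. 1b->1: no, bc/bbc meet in 1 with "c" left. 1b->2: ok.
ac: 1c undefined. 1c->0: ok.
ba: 1a undefined. 1a->0: no, c/baacc meet in 2. 1a->1: no, ba/a meet in 1. 1a->2: ok.
ca: 2a undefined. 2a->0: ok.
cc: 2c undefined. 2c->0: no, accaca/cc meet in 0. 2c->1: no, ba/cca meet in 2. 2c->2: no, ba/cc meet in 2. Open state 3: 2c->3.
abb: 2b undefined. 2b->0: no, accaca/acbbb meet in 0. 2b->1: no, ba/abbb meet in 2. 2b->2: no, ba/acbbb meet in 2. 2b->3: ok.
cca: 3a undefined. 3a->0: no, accaca/cca meet in 0. 3a->1: ok.
abbb: 3b undefined. 3b->0: no, accaca/abbb meet in 0. 3b->1: ok.
babc: 3c undefined. 3c->0: ok.
All examples now run through 4 states with every (state, symbol) defined. Accept strings end in {0,2}, Reject strings end in {1,3}; accept={0,2}.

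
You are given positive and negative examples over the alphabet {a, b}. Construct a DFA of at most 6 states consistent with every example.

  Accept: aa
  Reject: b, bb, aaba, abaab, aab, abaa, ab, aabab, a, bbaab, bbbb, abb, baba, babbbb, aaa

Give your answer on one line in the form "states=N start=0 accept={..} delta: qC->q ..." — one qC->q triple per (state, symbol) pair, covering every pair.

states=4 start=0 accept={2} delta: 0a->1 0b->0 1a->2 1b->3 2a->0 2b->0 3a->0 3b->0

Fold the examples into a partial DFA from state 0: repeatedly fix the first undefined (state, symbol) met by the shortest-then-alphabetical prefix, trying targets in increasing order and rejecting any under which an Accept and a Reject string meet in one state with the same remainder; add a state when all current targets are rejected. Accepting states are where Accept strings end.
a: 0a undefined. 0a->0: no, aa/a meet in 0. Open state 1: 0a->1.
b: 0b undefined. 0b->0: ok.
aa: 1a undefined. 1a->0: no, aa/b meet in 0. 1a->1: no, aa/a meet in 1. Open state 2: 1a->2.
ab: 1b undefined. 1b->0: no, aa/abaa meet in 2. 1b->1: no, aa/baba meet in 2. 1b->2: no, aa/ab meet in 2. Open state 3: 1b->3.
aaa: 2a undefined. 2a->0: ok.
aab: 2b undefined. 2b->0: ok.
aba: 3a undefined. 3a->0: ok.
abb: 3b undefined. 3b->0: ok.
All examples now run through 4 states with every (state, symbol) defined. Accept strings end in {2}, Reject strings end in {0,1,3}; accept={2}.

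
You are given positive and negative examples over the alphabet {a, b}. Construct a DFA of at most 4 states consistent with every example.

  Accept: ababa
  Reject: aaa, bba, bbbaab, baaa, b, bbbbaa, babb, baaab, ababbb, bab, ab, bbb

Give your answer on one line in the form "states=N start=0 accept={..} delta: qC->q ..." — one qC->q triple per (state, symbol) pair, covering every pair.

states=3 start=0 accept={2} delta: 0a->0 0b->1 1a->2 1b->0 2a->0 2b->1

State merging on the prefix tree: take the shortest (then alphabetical) example prefix whose next move is undefined and point that move at state 0, else 1, else 2, ...; a target is out if some Accept/Reject pair would then sit in one state with the same input left (inseparable). If every existing state is out, open a new one.
a: 0a undefined. 0a->0: ok.
b: 0b undefined. 0b->0: no, ababa/aaa meet in 0. Open state 1: 0b->1.
ba: 1a undefined. 1a->0: no, ababa/aaa meet in 0. 1a->1: no, ababa/bba meet in 1 with "ba" left. Open state 2: 1a->2.
bb: 1b undefined. 1b->0: ok.
baa: 2a undefined. 2a->0: ok.
bab: 2b undefined. 2b->0: no, ababa/aaa meet in 0. 2b->1: ok.
All examples now run through 3 states with every (state, symbol) defined. Accept strings end in {2}, Reject strings end in {0,1}; accept={2}.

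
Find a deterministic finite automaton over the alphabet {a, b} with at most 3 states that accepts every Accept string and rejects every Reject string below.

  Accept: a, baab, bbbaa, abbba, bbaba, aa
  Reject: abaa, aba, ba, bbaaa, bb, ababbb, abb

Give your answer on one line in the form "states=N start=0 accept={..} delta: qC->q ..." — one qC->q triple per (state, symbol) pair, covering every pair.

states=3 start=0 accept={0} delta: 0a->0 0b->1 1a->2 1b->2 2a->2 2b->0

Fold the examples into a partial DFA from state 0: repeatedly fix the first undefined (state, symbol) met by the shortest-then-alphabetical prefix, trying targets in increasing order and rejecting any under which an Accept and a Reject string meet in one state with the same remainder; add a state when all current targets are rejected. Accepting states are where Accept strings end.
a: 0a undefined. 0a->0: ok.
b: 0b undefined. 0b->0: no, a/abaa meet in 0. Open state 1: 0b->1.
ba: 1a undefined. 1a->0: no, a/abaa meet in 0. 1a->1: no, baab/bb meet in 1 with "b" left. Open state 2: 1a->2.
bb: 1b undefined. 1b->0: no, a/bbaaa meet in 0. 1b->1: no, bbbaa/abaa meet in 2 with "a" left. 1b->2: ok.
baa: 2a undefined. 2a->0: no, a/abaa meet in 0. 2a->1: no, baab/aba meet in 2. 2a->2: ok.
bbb: 2b undefined. 2b->0: ok.
All examples now run through 3 states with every (state, symbol) defined. Accept strings end in {0}, Reject strings end in {2}; accept={0}.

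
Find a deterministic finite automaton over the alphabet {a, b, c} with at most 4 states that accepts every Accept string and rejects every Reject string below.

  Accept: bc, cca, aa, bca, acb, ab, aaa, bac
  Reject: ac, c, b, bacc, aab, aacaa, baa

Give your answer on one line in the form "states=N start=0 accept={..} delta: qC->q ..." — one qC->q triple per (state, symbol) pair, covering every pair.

states=4 start=0 accept={1,3} delta: 0a->1 0b->2 0c->0 1a->3 1b->1 1c->2 2a->2 2b->1 2c->1 3a->1 3b->0 3c->2

Grow the machine one transition at a time. Run the examples from 0; the earliest place one falls off (shortest prefix, ties alphabetical) gets sent to the lowest-numbered state that keeps every Accept/Reject pair distinguishable — a pair clashes when both reach the same state with identical unread suffix — and to a fresh state only if none does.
a: 0a undefined. 0a->0: no, ab/b meet in 0 with "b" left. Open state 1: 0a->1.
b: 0b undefined. 0b->0: no, bc/c meet in 0 with "c" left. 0b->1: no, bc/ac meet in 1 with "c" left. Open state 2: 0b->2.
c: 0c undefined. 0c->0: ok.
aa: 1a undefined. 1a->0: no, aa/c meet in 0. 1a->1: no, ab/aab meet in 1 with "b" left. 1a->2: no, aa/b meet in 2. Open state 3: 1a->3.
ab: 1b undefined. 1b->0: no, ab/c meet in 0. 1b->1: ok.
ac: 1c undefined. 1c->0: no, acb/b meet in 2. 1c->1: no, cca/ac meet in 1. 1c->2: ok.
ba: 2a undefined. 2a->0: no, cca/baa meet in 1. 2a->1: no, bc/bacc meet in 2 with "c" left. 2a->2: ok.
bc: 2c undefined. 2c->0: no, bc/c meet in 0. 2c->1: ok.
aaa: 3a undefined. 3a->0: no, aaa/c meet in 0. 3a->1: ok.
aab: 3b undefined. 3b->0: ok.
aac: 3c undefined. 3c->0: no, aa/aacaa meet in 3. 3c->1: no, bc/aacaa meet in 1. 3c->2: ok.
acb: 2b undefined. 2b->0: no, acb/c meet in 0. 2b->1: ok.
All examples now run through 4 states with every (state, symbol) defined. Accept strings end in {1,3}, Reject strings end in {0,2}; accept={1,3}.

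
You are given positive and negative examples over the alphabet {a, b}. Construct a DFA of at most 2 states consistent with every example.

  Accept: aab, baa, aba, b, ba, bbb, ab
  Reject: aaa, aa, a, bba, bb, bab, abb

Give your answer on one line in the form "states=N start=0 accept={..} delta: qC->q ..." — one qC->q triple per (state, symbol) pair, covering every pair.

Grow the machine one transition at a time. Run the examples from 0; the earliest place one falls off (shortest prefix, ties alphabetical) gets sent to the lowest-numbered state that keeps every Accept/Reject pair distinguishable — a pair clashes when both reach the same state with identical unread suffix — and to a fresh state only if none does.
a: 0a undefined. 0a->0: ok.
b: 0b undefined. 0b->0: no, aab/aaa meet in 0. Open state 1: 0b->1.
ba: 1a undefined. 1a->0: no, aab/bab meet in 1. 1a->1: ok.
bb: 1b undefined. 1b->0: ok.
All examples now run through 2 states with every (state, symbol) defined. Accept strings end in {1}, Reject strings end in {0}; accept={1}.

states=2 start=0 accept={1} delta: 0a->0 0b->1 1a->1 1b->0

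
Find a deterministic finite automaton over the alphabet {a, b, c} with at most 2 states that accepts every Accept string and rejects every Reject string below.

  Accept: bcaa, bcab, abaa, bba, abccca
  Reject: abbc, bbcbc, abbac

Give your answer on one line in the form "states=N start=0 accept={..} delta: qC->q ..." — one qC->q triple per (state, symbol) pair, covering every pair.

states=2 start=0 accept={0} delta: 0a->0 0b->0 0c->1 1a->0 1b->0 1c->0

Fold the examples into a partial DFA from state 0: repeatedly fix the first undefined (state, symbol) met by the shortest-then-alphabetical prefix, trying targets in increasing order and rejecting any under which an Accept and a Reject string meet in one state with the same remainder; add a state when all current targets are rejected. Accepting states are where Accept strings end.
a: 0a undefined. 0a->0: ok.
b: 0b undefined. 0b->0: ok.
bc: 0c undefined. 0c->0: no, bcaa/abbc meet in 0. Open state 1: 0c->1.
bca: 1a undefined. 1a->0: ok.
abcc: 1c undefined. 1c->0: ok.
bbcb: 1b undefined. 1b->0: ok.
All examples now run through 2 states with every (state, symbol) defined. Accept strings end in {0}, Reject strings end in {1}; accept={0}.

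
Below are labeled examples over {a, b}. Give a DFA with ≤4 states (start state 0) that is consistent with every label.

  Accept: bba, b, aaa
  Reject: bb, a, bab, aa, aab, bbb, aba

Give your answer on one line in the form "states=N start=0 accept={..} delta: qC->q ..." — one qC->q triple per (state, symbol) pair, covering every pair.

Fold the examples into a partial DFA from state 0: repeatedly fix the first undefined (state, symbol) met by the shortest-then-alphabetical prefix, trying targets in increasing order and rejecting any under which an Accept and a Reject string meet in one state with the same remainder; add a state when all current targets are rejected. Accepting states are where Accept strings end.
a: 0a undefined. 0a->0: no, b/aab meet in 0 with "b" left. Open state 1: 0a->1.
b: 0b undefined. 0b->0: no, bba/a meet in 1. 0b->1: no, bba/aba meet in 1 with "ba" left. Open state 2: 0b->2.
aa: 1a undefined. 1a->0: no, b/aab meet in 2. 1a->1: no, aaa/a meet in 1. 1a->2: no, b/aa meet in 2. Open state 3: 1a->3.
ab: 1b undefined. 1b->0: ok.
ba: 2a undefined. 2a->0: no, b/bab meet in 2. 2a->1: ok.
bb: 2b undefined. 2b->0: no, bba/a meet in 1. 2b->1: no, bba/aa meet in 3. 2b->2: no, bba/a meet in 1. 2b->3: ok.
aaa: 3a undefined. 3a->0: no, bba/bab meet in 0. 3a->1: no, bba/a meet in 1. 3a->2: ok.
aab: 3b undefined. 3b->0: ok.
All examples now run through 4 states with every (state, symbol) defined. Accept strings end in {2}, Reject strings end in {0,1,3}; accept={2}.

states=4 start=0 accept={2} delta: 0a->1 0b->2 1a->3 1b->0 2a->1 2b->3 3a->2 3b->0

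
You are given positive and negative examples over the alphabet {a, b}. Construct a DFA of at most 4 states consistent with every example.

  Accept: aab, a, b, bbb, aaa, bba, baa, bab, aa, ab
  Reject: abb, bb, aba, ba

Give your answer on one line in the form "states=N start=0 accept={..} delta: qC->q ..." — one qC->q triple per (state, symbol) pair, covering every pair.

State merging on the prefix tree: take the shortest (then alphabetical) example prefix whose next move is undefined and point that move at state 0, else 1, else 2, ...; a target is out if some Accept/Reject pair would then sit in one state with the same input left (inseparable). If every existing state is out, open a new one.
a: 0a undefined. 0a->0: ok.
b: 0b undefined. 0b->0: no, aab/abb meet in 0. Open state 1: 0b->1.
ba: 1a undefined. 1a->0: no, a/aba meet in 0. 1a->1: no, aab/aba meet in 1. Open state 2: 1a->2.
bb: 1b undefined. 1b->0: no, a/abb meet in 0. 1b->1: no, aab/abb meet in 1. 1b->2: ok.
baa: 2a undefined. 2a->0: ok.
bab: 2b undefined. 2b->0: ok.
All examples now run through 3 states with every (state, symbol) defined. Accept strings end in {0,1}, Reject strings end in {2}; accept={0,1}.

states=3 start=0 accept={0,1} delta: 0a->0 0b->1 1a->2 1b->2 2a->0 2b->0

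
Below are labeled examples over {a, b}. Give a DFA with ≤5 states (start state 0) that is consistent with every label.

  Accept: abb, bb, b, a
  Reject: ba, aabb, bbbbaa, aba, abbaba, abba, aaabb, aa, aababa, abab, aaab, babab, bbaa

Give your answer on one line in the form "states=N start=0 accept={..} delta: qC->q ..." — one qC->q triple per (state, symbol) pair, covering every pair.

Grow the machine one transition at a time. Run the examples from 0; the earliest place one falls off (shortest prefix, ties alphabetical) gets sent to the lowest-numbered state that keeps every Accept/Reject pair distinguishable — a pair clashes when both reach the same state with identical unread suffix — and to a fresh state only if none does.
a: 0a undefined. 0a->0: no, abb/aabb meet in 0 with "bb" left. Open state 1: 0a->1.
b: 0b undefined. 0b->0: no, a/ba meet in 1. 0b->1: ok.
aa: 1a undefined. 1a->0: no, abb/aaabb meet in 1 with "bb" left. 1a->1: no, abb/aabb meet in 1 with "bb" left. Open state 2: 1a->2.
ab: 1b undefined. 1b->0: no, abb/aba meet in 1. 1b->1: ok.
aaa: 2a undefined. 2a->0: no, abb/aaabb meet in 1. 2a->1: no, abb/bbbbaa meet in 1. 2a->2: ok.
aab: 2b undefined. 2b->0: no, abb/aabb meet in 1. 2b->1: no, abb/aabb meet in 1. 2b->2: ok.
All examples now run through 3 states with every (state, symbol) defined. Accept strings end in {1}, Reject strings end in {2}; accept={1}.

states=3 start=0 accept={1} delta: 0a->1 0b->1 1a->2 1b->1 2a->2 2b->2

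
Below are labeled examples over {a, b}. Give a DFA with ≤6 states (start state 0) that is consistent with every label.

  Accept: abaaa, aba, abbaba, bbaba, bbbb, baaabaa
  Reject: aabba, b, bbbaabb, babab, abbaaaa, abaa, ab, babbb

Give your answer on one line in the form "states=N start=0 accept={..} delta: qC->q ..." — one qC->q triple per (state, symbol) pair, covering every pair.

Grow the machine one transition at a time. Run the examples from 0; the earliest place one falls off (shortest prefix, ties alphabetical) gets sent to the lowest-numbered state that keeps every Accept/Reject pair distinguishable — a pair clashes when both reach the same state with identical unread suffix — and to a fresh state only if none does.
a: 0a undefined. 0a->0: ok.
b: 0b undefined. 0b->0: no, abaaa/aabba meet in 0. Open state 1: 0b->1.
ba: 1a undefined. 1a->0: no, abaaa/abaa meet in 0. 1a->1: no, abaaa/b meet in 1. Open state 2: 1a->2.
bb: 1b undefined. 1b->0: no, bbbb/aabba meet in 0. 1b->1: no, aba/aabba meet in 2. 1b->2: ok.
baa: 2a undefined. 2a->0: no, abaaa/aabba meet in 0. 2a->1: no, abaaa/abbaaaa meet in 2. 2a->2: no, abaaa/aabba meet in 2. Open state 3: 2a->3.
bab: 2b undefined. 2b->0: no, aba/bbbaabb meet in 2. 2b->1: ok.
baaa: 3a undefined. 3a->0: no, abaaa/abbaaaa meet in 0. 3a->1: no, abaaa/b meet in 1. 3a->2: no, abaaa/abbaaaa meet in 2. 3a->3: no, abaaa/aabba meet in 3. Open state 4: 3a->4.
bbab: 3b undefined. 3b->0: ok.
baaab: 4b undefined. 4b->0: ok.
abbaaa: 4a undefined. 4a->0: no, abbaba/abbaaaa meet in 0. 4a->1: no, aba/abbaaaa meet in 2. 4a->2: ok.
All examples now run through 5 states with every (state, symbol) defined. Accept strings end in {0,2,4}, Reject strings end in {1,3}; accept={0,2,4}.

states=5 start=0 accept={0,2,4} delta: 0a->0 0b->1 1a->2 1b->2 2a->3 2b->1 3a->4 3b->0 4a->2 4b->0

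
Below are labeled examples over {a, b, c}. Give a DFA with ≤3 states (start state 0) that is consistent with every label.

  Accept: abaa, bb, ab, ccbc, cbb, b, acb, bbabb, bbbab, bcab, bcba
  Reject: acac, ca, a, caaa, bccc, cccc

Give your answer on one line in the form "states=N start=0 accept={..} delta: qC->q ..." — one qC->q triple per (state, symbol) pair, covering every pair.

Fold the examples into a partial DFA from state 0: repeatedly fix the first undefined (state, symbol) met by the shortest-then-alphabetical prefix, trying targets in increasing order and rejecting any under which an Accept and a Reject string meet in one state with the same remainder; add a state when all current targets are rejected. Accepting states are where Accept strings end.
a: 0a undefined. 0a->0: ok.
b: 0b undefined. 0b->0: no, abaa/a meet in 0. Open state 1: 0b->1.
c: 0c undefined. 0c->0: ok.
bb: 1b undefined. 1b->0: no, bb/acac meet in 0. 1b->1: ok.
bc: 1c undefined. 1c->0: no, ccbc/acac meet in 0. 1c->1: no, bb/bccc meet in 1. Open state 2: 1c->2.
aba: 1a undefined. 1a->0: no, abaa/acac meet in 0. 1a->1: ok.
bca: 2a undefined. 2a->0: ok.
bcb: 2b undefined. 2b->0: no, bcba/acac meet in 0. 2b->1: ok.
bcc: 2c undefined. 2c->0: ok.
All examples now run through 3 states with every (state, symbol) defined. Accept strings end in {1,2}, Reject strings end in {0}; accept={1,2}.

states=3 start=0 accept={1,2} delta: 0a->0 0b->1 0c->0 1a->1 1b->1 1c->2 2a->0 2b->1 2c->0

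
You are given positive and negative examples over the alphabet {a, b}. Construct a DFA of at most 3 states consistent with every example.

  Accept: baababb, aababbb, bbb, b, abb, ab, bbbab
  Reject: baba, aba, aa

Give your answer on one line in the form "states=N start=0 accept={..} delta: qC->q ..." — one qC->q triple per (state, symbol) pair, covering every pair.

State merging on the prefix tree: take the shortest (then alphabetical) example prefix whose next move is undefined and point that move at state 0, else 1, else 2, ...; a target is out if some Accept/Reject pair would then sit in one state with the same input left (inseparable). If every existing state is out, open a new one.
a: 0a undefined. 0a->0: ok.
b: 0b undefined. 0b->0: no, baababb/baba meet in 0. Open state 1: 0b->1.
ba: 1a undefined. 1a->0: ok.
bb: 1b undefined. 1b->0: no, baababb/baba meet in 0. 1b->1: ok.
All examples now run through 2 states with every (state, symbol) defined. Accept strings end in {1}, Reject strings end in {0}; accept={1}.

states=2 start=0 accept={1} delta: 0a->0 0b->1 1a->0 1b->1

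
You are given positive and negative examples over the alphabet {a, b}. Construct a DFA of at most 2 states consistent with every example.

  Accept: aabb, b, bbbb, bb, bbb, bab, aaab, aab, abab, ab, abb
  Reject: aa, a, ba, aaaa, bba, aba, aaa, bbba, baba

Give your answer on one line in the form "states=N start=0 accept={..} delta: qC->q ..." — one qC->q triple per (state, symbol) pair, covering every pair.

states=2 start=0 accept={1} delta: 0a->0 0b->1 1a->0 1b->1

Grow the machine one transition at a time. Run the examples from 0; the earliest place one falls off (shortest prefix, ties alphabetical) gets sent to the lowest-numbered state that keeps every Accept/Reject pair distinguishable — a pair clashes when both reach the same state with identical unread suffix — and to a fresh state only if none does.
a: 0a undefined. 0a->0: ok.
b: 0b undefined. 0b->0: no, aabb/aa meet in 0. Open state 1: 0b->1.
ba: 1a undefined. 1a->0: ok.
bb: 1b undefined. 1b->0: no, aabb/aa meet in 0. 1b->1: ok.
All examples now run through 2 states with every (state, symbol) defined. Accept strings end in {1}, Reject strings end in {0}; accept={1}.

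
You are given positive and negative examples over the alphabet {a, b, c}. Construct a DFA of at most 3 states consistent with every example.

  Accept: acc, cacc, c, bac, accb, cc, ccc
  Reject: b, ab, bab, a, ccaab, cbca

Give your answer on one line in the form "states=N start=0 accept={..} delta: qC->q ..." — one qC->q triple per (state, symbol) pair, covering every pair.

states=3 start=0 accept={1,2} delta: 0a->0 0b->0 0c->1 1a->0 1b->0 1c->2 2a->0 2b->1 2c->1

State merging on the prefix tree: take the shortest (then alphabetical) example prefix whose next move is undefined and point that move at state 0, else 1, else 2, ...; a target is out if some Accept/Reject pair would then sit in one state with the same input left (inseparable). If every existing state is out, open a new one.
a: 0a undefined. 0a->0: ok.
b: 0b undefined. 0b->0: ok.
c: 0c undefined. 0c->0: no, acc/b meet in 0. Open state 1: 0c->1.
ca: 1a undefined. 1a->0: ok.
cb: 1b undefined. 1b->0: ok.
cc: 1c undefined. 1c->0: no, acc/b meet in 0. 1c->1: no, accb/b meet in 0. Open state 2: 1c->2.
cca: 2a undefined. 2a->0: ok.
ccc: 2c undefined. 2c->0: no, ccc/b meet in 0. 2c->1: ok.
accb: 2b undefined. 2b->0: no, accb/b meet in 0. 2b->1: ok.
All examples now run through 3 states with every (state, symbol) defined. Accept strings end in {1,2}, Reject strings end in {0}; accept={1,2}.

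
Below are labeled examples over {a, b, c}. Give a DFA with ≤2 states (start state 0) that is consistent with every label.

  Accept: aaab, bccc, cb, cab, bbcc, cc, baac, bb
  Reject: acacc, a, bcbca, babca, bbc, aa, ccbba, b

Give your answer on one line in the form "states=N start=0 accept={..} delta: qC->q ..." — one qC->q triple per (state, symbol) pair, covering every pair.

states=2 start=0 accept={0} delta: 0a->1 0b->1 0c->1 1a->1 1b->0 1c->0

Fold the examples into a partial DFA from state 0: repeatedly fix the first undefined (state, symbol) met by the shortest-then-alphabetical prefix, trying targets in increasing order and rejecting any under which an Accept and a Reject string meet in one state with the same remainder; add a state when all current targets are rejected. Accepting states are where Accept strings end.
a: 0a undefined. 0a->0: no, aaab/b meet in 0 with "b" left. Open state 1: 0a->1.
b: 0b undefined. 0b->0: no, bb/b meet in 0. 0b->1: ok.
c: 0c undefined. 0c->0: no, cb/a meet in 1. 0c->1: ok.
aa: 1a undefined. 1a->0: no, cab/a meet in 1. 1a->1: ok.
ac: 1c undefined. 1c->0: ok.
bb: 1b undefined. 1b->0: ok.
All examples now run through 2 states with every (state, symbol) defined. Accept strings end in {0}, Reject strings end in {1}; accept={0}.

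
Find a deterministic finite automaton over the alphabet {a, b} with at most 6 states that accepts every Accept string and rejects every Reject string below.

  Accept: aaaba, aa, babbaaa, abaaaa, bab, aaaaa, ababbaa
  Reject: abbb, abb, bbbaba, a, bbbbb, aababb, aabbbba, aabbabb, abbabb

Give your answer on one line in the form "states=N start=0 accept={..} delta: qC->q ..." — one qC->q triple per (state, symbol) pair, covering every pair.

State merging on the prefix tree: take the shortest (then alphabetical) example prefix whose next move is undefined and point that move at state 0, else 1, else 2, ...; a target is out if some Accept/Reject pair would then sit in one state with the same input left (inseparable). If every existing state is out, open a new one.
a: 0a undefined. 0a->0: no, aa/a meet in 0. Open state 1: 0a->1.
b: 0b undefined. 0b->0: ok.
aa: 1a undefined. 1a->0: no, aaaba/bbbaba meet in 1 with "ba" left. 1a->1: no, aaaba/bbbaba meet in 1 with "ba" left. Open state 2: 1a->2.
ab: 1b undefined. 1b->0: no, bab/abbb meet in 0. 1b->1: no, aa/bbbaba meet in 2. 1b->2: ok.
aaa: 2a undefined. 2a->0: no, aaaba/a meet in 1. 2a->1: no, aaaba/bbbaba meet in 1. 2a->2: no, aa/bbbaba meet in 2. Open state 3: 2a->3.
aab: 2b undefined. 2b->0: no, babbaaa/bbbaba meet in 3. 2b->1: no, aa/abbb meet in 2. 2b->2: no, aa/abbb meet in 2. 2b->3: ok.
aaaa: 3a undefined. 3a->0: no, aaaaa/a meet in 1. 3a->1: no, babbaaa/abb meet in 3. 3a->2: no, aaaaa/abb meet in 3. 3a->3: no, babbaaa/abb meet in 3. Open state 4: 3a->4.
aaab: 3b undefined. 3b->0: no, aaaba/a meet in 1. 3b->1: no, ababbaa/aabbbba meet in 4. 3b->2: no, aaaba/abb meet in 3. 3b->3: no, aaaba/aabbbba meet in 4. 3b->4: ok.
aaaaa: 4a undefined. 4a->0: no, aaaba/bbbbb meet in 0. 4a->1: no, aaaba/a meet in 1. 4a->2: no, babbaaa/abb meet in 3. 4a->3: no, aaaba/abb meet in 3. 4a->4: no, aaaba/abbb meet in 4. Open state 5: 4a->5.
aabab: 4b undefined. 4b->0: ok.
aabbab: 5b undefined. 5b->0: ok.
abaaaa: 5a undefined. 5a->0: no, babbaaa/bbbbb meet in 0. 5a->1: no, babbaaa/a meet in 1. 5a->2: ok.
All examples now run through 6 states with every (state, symbol) defined. Accept strings end in {2,5}, Reject strings end in {0,1,3,4}; accept={2,5}.

states=6 start=0 accept={2,5} delta: 0a->1 0b->0 1a->2 1b->2 2a->3 2b->3 3a->4 3b->4 4a->5 4b->0 5a->2 5b->0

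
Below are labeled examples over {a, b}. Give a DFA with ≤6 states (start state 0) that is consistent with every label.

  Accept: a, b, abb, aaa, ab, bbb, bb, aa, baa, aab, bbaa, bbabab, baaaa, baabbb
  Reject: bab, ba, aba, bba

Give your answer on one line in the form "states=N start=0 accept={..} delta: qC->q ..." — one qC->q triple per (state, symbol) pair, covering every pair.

State merging on the prefix tree: take the shortest (then alphabetical) example prefix whose next move is undefined and point that move at state 0, else 1, else 2, ...; a target is out if some Accept/Reject pair would then sit in one state with the same input left (inseparable). If every existing state is out, open a new one.
a: 0a undefined. 0a->0: ok.
b: 0b undefined. 0b->0: no, a/bab meet in 0. Open state 1: 0b->1.
ba: 1a undefined. 1a->0: no, a/ba meet in 0. 1a->1: no, b/ba meet in 1. Open state 2: 1a->2.
bb: 1b undefined. 1b->0: no, a/bba meet in 0. 1b->1: ok.
baa: 2a undefined. 2a->0: ok.
bab: 2b undefined. 2b->0: no, a/bab meet in 0. 2b->1: no, b/bab meet in 1. 2b->2: ok.
All examples now run through 3 states with every (state, symbol) defined. Accept strings end in {0,1}, Reject strings end in {2}; accept={0,1}.

states=3 start=0 accept={0,1} delta: 0a->0 0b->1 1a->2 1b->1 2a->0 2b->2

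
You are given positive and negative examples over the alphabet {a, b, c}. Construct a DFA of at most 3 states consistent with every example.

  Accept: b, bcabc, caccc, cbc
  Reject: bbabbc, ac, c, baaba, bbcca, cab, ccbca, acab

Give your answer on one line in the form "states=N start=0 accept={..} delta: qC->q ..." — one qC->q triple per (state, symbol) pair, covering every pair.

states=3 start=0 accept={1} delta: 0a->0 0b->1 0c->2 1a->0 1b->0 1c->1 2a->1 2b->1 2c->0

Grow the machine one transition at a time. Run the examples from 0; the earliest place one falls off (shortest prefix, ties alphabetical) gets sent to the lowest-numbered state that keeps every Accept/Reject pair distinguishable — a pair clashes when both reach the same state with identical unread suffix — and to a fresh state only if none does.
a: 0a undefined. 0a->0: ok.
b: 0b undefined. 0b->0: no, b/baaba meet in 0. Open state 1: 0b->1.
c: 0c undefined. 0c->0: no, b/cab meet in 1. 0c->1: no, b/ac meet in 1. Open state 2: 0c->2.
ba: 1a undefined. 1a->0: ok.
bb: 1b undefined. 1b->0: ok.
bc: 1c undefined. 1c->0: no, bcabc/baaba meet in 0. 1c->1: ok.
ca: 2a undefined. 2a->0: no, b/cab meet in 1. 2a->1: ok.
cb: 2b undefined. 2b->0: no, cbc/bbabbc meet in 2. 2b->1: ok.
cc: 2c undefined. 2c->0: ok.
All examples now run through 3 states with every (state, symbol) defined. Accept strings end in {1}, Reject strings end in {0,2}; accept={1}.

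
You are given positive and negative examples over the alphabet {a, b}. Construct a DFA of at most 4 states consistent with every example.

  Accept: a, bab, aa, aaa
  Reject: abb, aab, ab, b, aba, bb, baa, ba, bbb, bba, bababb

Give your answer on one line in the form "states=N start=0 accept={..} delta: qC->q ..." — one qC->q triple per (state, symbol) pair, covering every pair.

Fold the examples into a partial DFA from state 0: repeatedly fix the first undefined (state, symbol) met by the shortest-then-alphabetical prefix, trying targets in increasing order and rejecting any under which an Accept and a Reject string meet in one state with the same remainder; add a state when all current targets are rejected. Accepting states are where Accept strings end.
a: 0a undefined. 0a->0: ok.
b: 0b undefined. 0b->0: no, a/abb meet in 0. Open state 1: 0b->1.
ba: 1a undefined. 1a->0: no, a/aba meet in 0. 1a->1: no, bab/abb meet in 1 with "b" left. Open state 2: 1a->2.
bb: 1b undefined. 1b->0: no, a/abb meet in 0. 1b->1: ok.
baa: 2a undefined. 2a->0: no, a/baa meet in 0. 2a->1: ok.
bab: 2b undefined. 2b->0: ok.
All examples now run through 3 states with every (state, symbol) defined. Accept strings end in {0}, Reject strings end in {1,2}; accept={0}.

states=3 start=0 accept={0} delta: 0a->0 0b->1 1a->2 1b->1 2a->1 2b->0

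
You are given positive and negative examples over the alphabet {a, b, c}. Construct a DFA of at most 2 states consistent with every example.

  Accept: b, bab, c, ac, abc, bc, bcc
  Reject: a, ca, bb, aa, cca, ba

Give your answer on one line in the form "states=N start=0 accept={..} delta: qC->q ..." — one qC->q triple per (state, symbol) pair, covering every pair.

states=2 start=0 accept={1} delta: 0a->0 0b->1 0c->1 1a->0 1b->0 1c->1

State merging on the prefix tree: take the shortest (then alphabetical) example prefix whose next move is undefined and point that move at state 0, else 1, else 2, ...; a target is out if some Accept/Reject pair would then sit in one state with the same input left (inseparable). If every existing state is out, open a new one.
a: 0a undefined. 0a->0: ok.
b: 0b undefined. 0b->0: no, b/a meet in 0. Open state 1: 0b->1.
c: 0c undefined. 0c->0: no, c/a meet in 0. 0c->1: ok.
ba: 1a undefined. 1a->0: ok.
bb: 1b undefined. 1b->0: ok.
bc: 1c undefined. 1c->0: no, abc/a meet in 0. 1c->1: ok.
All examples now run through 2 states with every (state, symbol) defined. Accept strings end in {1}, Reject strings end in {0}; accept={1}.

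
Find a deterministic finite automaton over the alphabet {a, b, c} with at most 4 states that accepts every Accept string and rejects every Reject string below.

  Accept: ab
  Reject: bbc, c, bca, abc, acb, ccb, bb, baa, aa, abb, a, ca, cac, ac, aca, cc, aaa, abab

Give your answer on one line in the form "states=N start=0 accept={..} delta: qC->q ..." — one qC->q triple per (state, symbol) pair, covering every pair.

states=3 start=0 accept={1} delta: 0a->0 0b->1 0c->2 1a->2 1b->0 1c->0 2a->0 2b->0 2c->2

Grow the machine one transition at a time. Run the examples from 0; the earliest place one falls off (shortest prefix, ties alphabetical) gets sent to the lowest-numbered state that keeps every Accept/Reject pair distinguishable — a pair clashes when both reach the same state with identical unread suffix — and to a fresh state only if none does.
a: 0a undefined. 0a->0: ok.
b: 0b undefined. 0b->0: no, ab/bb meet in 0. Open state 1: 0b->1.
c: 0c undefined. 0c->0: no, ab/acb meet in 1. 0c->1: no, ab/c meet in 1. Open state 2: 0c->2.
ba: 1a undefined. 1a->0: no, ab/abab meet in 1. 1a->1: no, ab/baa meet in 1. 1a->2: ok.
bb: 1b undefined. 1b->0: ok.
bc: 1c undefined. 1c->0: ok.
ca: 2a undefined. 2a->0: ok.
cc: 2c undefined. 2c->0: no, ab/ccb meet in 1. 2c->1: no, ab/cc meet in 1. 2c->2: ok.
acb: 2b undefined. 2b->0: ok.
All examples now run through 3 states with every (state, symbol) defined. Accept strings end in {1}, Reject strings end in {0,2}; accept={1}.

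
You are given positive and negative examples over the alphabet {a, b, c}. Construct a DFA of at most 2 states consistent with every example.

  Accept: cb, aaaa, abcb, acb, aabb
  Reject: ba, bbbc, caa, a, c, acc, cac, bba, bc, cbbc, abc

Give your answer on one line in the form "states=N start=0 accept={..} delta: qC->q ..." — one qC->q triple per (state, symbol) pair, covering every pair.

Fold the examples into a partial DFA from state 0: repeatedly fix the first undefined (state, symbol) met by the shortest-then-alphabetical prefix, trying targets in increasing order and rejecting any under which an Accept and a Reject string meet in one state with the same remainder; add a state when all current targets are rejected. Accepting states are where Accept strings end.
a: 0a undefined. 0a->0: no, aaaa/a meet in 0. Open state 1: 0a->1.
b: 0b undefined. 0b->0: ok.
c: 0c undefined. 0c->0: no, cb/bbbc meet in 0. 0c->1: ok.
aa: 1a undefined. 1a->0: ok.
ab: 1b undefined. 1b->0: ok.
ac: 1c undefined. 1c->0: ok.
All examples now run through 2 states with every (state, symbol) defined. Accept strings end in {0}, Reject strings end in {1}; accept={0}.

states=2 start=0 accept={0} delta: 0a->1 0b->0 0c->1 1a->0 1b->0 1c->0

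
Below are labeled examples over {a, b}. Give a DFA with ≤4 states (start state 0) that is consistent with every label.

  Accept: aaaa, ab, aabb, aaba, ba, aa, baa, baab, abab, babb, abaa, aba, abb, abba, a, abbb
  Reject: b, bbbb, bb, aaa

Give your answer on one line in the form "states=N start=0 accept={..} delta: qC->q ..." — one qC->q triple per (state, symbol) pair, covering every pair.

states=4 start=0 accept={1,2,3} delta: 0a->1 0b->0 1a->2 1b->3 2a->0 2b->1 3a->1 3b->1

Fold the examples into a partial DFA from state 0: repeatedly fix the first undefined (state, symbol) met by the shortest-then-alphabetical prefix, trying targets in increasing order and rejecting any under which an Accept and a Reject string meet in one state with the same remainder; add a state when all current targets are rejected. Accepting states are where Accept strings end.
a: 0a undefined. 0a->0: no, aaaa/aaa meet in 0. Open state 1: 0a->1.
b: 0b undefined. 0b->0: ok.
aa: 1a undefined. 1a->0: no, aaaa/b meet in 0. 1a->1: no, aaaa/aaa meet in 1. Open state 2: 1a->2.
ab: 1b undefined. 1b->0: no, ab/b meet in 0. 1b->1: no, abaa/aaa meet in 2 with "a" left. 1b->2: no, aba/aaa meet in 2 with "a" left. Open state 3: 1b->3.
aaa: 2a undefined. 2a->0: ok.
aab: 2b undefined. 2b->0: no, aabb/b meet in 0. 2b->1: ok.
aba: 3a undefined. 3a->0: no, abab/b meet in 0. 3a->1: ok.
abb: 3b undefined. 3b->0: no, babb/b meet in 0. 3b->1: ok.
All examples now run through 4 states with every (state, symbol) defined. Accept strings end in {1,2,3}, Reject strings end in {0}; accept={1,2,3}.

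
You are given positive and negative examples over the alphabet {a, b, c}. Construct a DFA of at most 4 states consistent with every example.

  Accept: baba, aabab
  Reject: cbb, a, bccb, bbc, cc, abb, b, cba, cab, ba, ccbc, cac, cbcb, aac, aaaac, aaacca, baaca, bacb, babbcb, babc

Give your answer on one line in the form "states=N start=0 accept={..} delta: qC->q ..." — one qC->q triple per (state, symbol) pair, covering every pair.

State merging on the prefix tree: take the shortest (then alphabetical) example prefix whose next move is undefined and point that move at state 0, else 1, else 2, ...; a target is out if some Accept/Reject pair would then sit in one state with the same input left (inseparable). If every existing state is out, open a new one.
a: 0a undefined. 0a->0: ok.
b: 0b undefined. 0b->0: no, baba/a meet in 0. Open state 1: 0b->1.
c: 0c undefined. 0c->0: ok.
ba: 1a undefined. 1a->0: no, baba/a meet in 0. 1a->1: no, aabab/cbb meet in 1 with "b" left. Open state 2: 1a->2.
bb: 1b undefined. 1b->0: ok.
bc: 1c undefined. 1c->0: ok.
baa: 2a undefined. 2a->0: ok.
bab: 2b undefined. 2b->0: no, baba/cbb meet in 0. 2b->1: no, baba/cba meet in 2. 2b->2: no, baba/cbb meet in 0. Open state 3: 2b->3.
bac: 2c undefined. 2c->0: ok.
baba: 3a undefined. 3a->0: no, baba/cbb meet in 0. 3a->1: no, baba/bccb meet in 1. 3a->2: no, baba/cba meet in 2. 3a->3: ok.
babb: 3b undefined. 3b->0: ok.
babc: 3c undefined. 3c->0: ok.
All examples now run through 4 states with every (state, symbol) defined. Accept strings end in {3}, Reject strings end in {0,1,2}; accept={3}.

states=4 start=0 accept={3} delta: 0a->0 0b->1 0c->0 1a->2 1b->0 1c->0 2a->0 2b->3 2c->0 3a->3 3b->0 3c->0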